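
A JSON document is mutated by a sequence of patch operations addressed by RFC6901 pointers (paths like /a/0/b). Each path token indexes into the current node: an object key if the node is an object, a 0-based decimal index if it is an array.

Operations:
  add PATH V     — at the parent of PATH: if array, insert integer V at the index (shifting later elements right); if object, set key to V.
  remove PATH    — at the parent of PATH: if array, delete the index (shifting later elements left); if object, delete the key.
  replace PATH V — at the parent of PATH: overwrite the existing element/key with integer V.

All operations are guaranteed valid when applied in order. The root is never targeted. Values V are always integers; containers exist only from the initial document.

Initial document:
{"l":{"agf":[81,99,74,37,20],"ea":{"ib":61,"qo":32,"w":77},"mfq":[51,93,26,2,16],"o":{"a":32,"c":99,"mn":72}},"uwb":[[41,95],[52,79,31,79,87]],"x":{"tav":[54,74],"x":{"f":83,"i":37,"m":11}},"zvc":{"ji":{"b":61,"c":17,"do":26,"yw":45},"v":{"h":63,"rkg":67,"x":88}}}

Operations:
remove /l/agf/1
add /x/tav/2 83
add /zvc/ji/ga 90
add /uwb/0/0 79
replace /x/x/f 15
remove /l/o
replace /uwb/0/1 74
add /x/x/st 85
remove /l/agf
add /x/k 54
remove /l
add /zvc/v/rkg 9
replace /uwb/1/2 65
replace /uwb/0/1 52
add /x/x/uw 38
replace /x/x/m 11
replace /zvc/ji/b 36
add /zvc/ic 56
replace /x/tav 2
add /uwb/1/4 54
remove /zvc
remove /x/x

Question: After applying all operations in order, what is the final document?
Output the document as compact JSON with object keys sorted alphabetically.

After op 1 (remove /l/agf/1): {"l":{"agf":[81,74,37,20],"ea":{"ib":61,"qo":32,"w":77},"mfq":[51,93,26,2,16],"o":{"a":32,"c":99,"mn":72}},"uwb":[[41,95],[52,79,31,79,87]],"x":{"tav":[54,74],"x":{"f":83,"i":37,"m":11}},"zvc":{"ji":{"b":61,"c":17,"do":26,"yw":45},"v":{"h":63,"rkg":67,"x":88}}}
After op 2 (add /x/tav/2 83): {"l":{"agf":[81,74,37,20],"ea":{"ib":61,"qo":32,"w":77},"mfq":[51,93,26,2,16],"o":{"a":32,"c":99,"mn":72}},"uwb":[[41,95],[52,79,31,79,87]],"x":{"tav":[54,74,83],"x":{"f":83,"i":37,"m":11}},"zvc":{"ji":{"b":61,"c":17,"do":26,"yw":45},"v":{"h":63,"rkg":67,"x":88}}}
After op 3 (add /zvc/ji/ga 90): {"l":{"agf":[81,74,37,20],"ea":{"ib":61,"qo":32,"w":77},"mfq":[51,93,26,2,16],"o":{"a":32,"c":99,"mn":72}},"uwb":[[41,95],[52,79,31,79,87]],"x":{"tav":[54,74,83],"x":{"f":83,"i":37,"m":11}},"zvc":{"ji":{"b":61,"c":17,"do":26,"ga":90,"yw":45},"v":{"h":63,"rkg":67,"x":88}}}
After op 4 (add /uwb/0/0 79): {"l":{"agf":[81,74,37,20],"ea":{"ib":61,"qo":32,"w":77},"mfq":[51,93,26,2,16],"o":{"a":32,"c":99,"mn":72}},"uwb":[[79,41,95],[52,79,31,79,87]],"x":{"tav":[54,74,83],"x":{"f":83,"i":37,"m":11}},"zvc":{"ji":{"b":61,"c":17,"do":26,"ga":90,"yw":45},"v":{"h":63,"rkg":67,"x":88}}}
After op 5 (replace /x/x/f 15): {"l":{"agf":[81,74,37,20],"ea":{"ib":61,"qo":32,"w":77},"mfq":[51,93,26,2,16],"o":{"a":32,"c":99,"mn":72}},"uwb":[[79,41,95],[52,79,31,79,87]],"x":{"tav":[54,74,83],"x":{"f":15,"i":37,"m":11}},"zvc":{"ji":{"b":61,"c":17,"do":26,"ga":90,"yw":45},"v":{"h":63,"rkg":67,"x":88}}}
After op 6 (remove /l/o): {"l":{"agf":[81,74,37,20],"ea":{"ib":61,"qo":32,"w":77},"mfq":[51,93,26,2,16]},"uwb":[[79,41,95],[52,79,31,79,87]],"x":{"tav":[54,74,83],"x":{"f":15,"i":37,"m":11}},"zvc":{"ji":{"b":61,"c":17,"do":26,"ga":90,"yw":45},"v":{"h":63,"rkg":67,"x":88}}}
After op 7 (replace /uwb/0/1 74): {"l":{"agf":[81,74,37,20],"ea":{"ib":61,"qo":32,"w":77},"mfq":[51,93,26,2,16]},"uwb":[[79,74,95],[52,79,31,79,87]],"x":{"tav":[54,74,83],"x":{"f":15,"i":37,"m":11}},"zvc":{"ji":{"b":61,"c":17,"do":26,"ga":90,"yw":45},"v":{"h":63,"rkg":67,"x":88}}}
After op 8 (add /x/x/st 85): {"l":{"agf":[81,74,37,20],"ea":{"ib":61,"qo":32,"w":77},"mfq":[51,93,26,2,16]},"uwb":[[79,74,95],[52,79,31,79,87]],"x":{"tav":[54,74,83],"x":{"f":15,"i":37,"m":11,"st":85}},"zvc":{"ji":{"b":61,"c":17,"do":26,"ga":90,"yw":45},"v":{"h":63,"rkg":67,"x":88}}}
After op 9 (remove /l/agf): {"l":{"ea":{"ib":61,"qo":32,"w":77},"mfq":[51,93,26,2,16]},"uwb":[[79,74,95],[52,79,31,79,87]],"x":{"tav":[54,74,83],"x":{"f":15,"i":37,"m":11,"st":85}},"zvc":{"ji":{"b":61,"c":17,"do":26,"ga":90,"yw":45},"v":{"h":63,"rkg":67,"x":88}}}
After op 10 (add /x/k 54): {"l":{"ea":{"ib":61,"qo":32,"w":77},"mfq":[51,93,26,2,16]},"uwb":[[79,74,95],[52,79,31,79,87]],"x":{"k":54,"tav":[54,74,83],"x":{"f":15,"i":37,"m":11,"st":85}},"zvc":{"ji":{"b":61,"c":17,"do":26,"ga":90,"yw":45},"v":{"h":63,"rkg":67,"x":88}}}
After op 11 (remove /l): {"uwb":[[79,74,95],[52,79,31,79,87]],"x":{"k":54,"tav":[54,74,83],"x":{"f":15,"i":37,"m":11,"st":85}},"zvc":{"ji":{"b":61,"c":17,"do":26,"ga":90,"yw":45},"v":{"h":63,"rkg":67,"x":88}}}
After op 12 (add /zvc/v/rkg 9): {"uwb":[[79,74,95],[52,79,31,79,87]],"x":{"k":54,"tav":[54,74,83],"x":{"f":15,"i":37,"m":11,"st":85}},"zvc":{"ji":{"b":61,"c":17,"do":26,"ga":90,"yw":45},"v":{"h":63,"rkg":9,"x":88}}}
After op 13 (replace /uwb/1/2 65): {"uwb":[[79,74,95],[52,79,65,79,87]],"x":{"k":54,"tav":[54,74,83],"x":{"f":15,"i":37,"m":11,"st":85}},"zvc":{"ji":{"b":61,"c":17,"do":26,"ga":90,"yw":45},"v":{"h":63,"rkg":9,"x":88}}}
After op 14 (replace /uwb/0/1 52): {"uwb":[[79,52,95],[52,79,65,79,87]],"x":{"k":54,"tav":[54,74,83],"x":{"f":15,"i":37,"m":11,"st":85}},"zvc":{"ji":{"b":61,"c":17,"do":26,"ga":90,"yw":45},"v":{"h":63,"rkg":9,"x":88}}}
After op 15 (add /x/x/uw 38): {"uwb":[[79,52,95],[52,79,65,79,87]],"x":{"k":54,"tav":[54,74,83],"x":{"f":15,"i":37,"m":11,"st":85,"uw":38}},"zvc":{"ji":{"b":61,"c":17,"do":26,"ga":90,"yw":45},"v":{"h":63,"rkg":9,"x":88}}}
After op 16 (replace /x/x/m 11): {"uwb":[[79,52,95],[52,79,65,79,87]],"x":{"k":54,"tav":[54,74,83],"x":{"f":15,"i":37,"m":11,"st":85,"uw":38}},"zvc":{"ji":{"b":61,"c":17,"do":26,"ga":90,"yw":45},"v":{"h":63,"rkg":9,"x":88}}}
After op 17 (replace /zvc/ji/b 36): {"uwb":[[79,52,95],[52,79,65,79,87]],"x":{"k":54,"tav":[54,74,83],"x":{"f":15,"i":37,"m":11,"st":85,"uw":38}},"zvc":{"ji":{"b":36,"c":17,"do":26,"ga":90,"yw":45},"v":{"h":63,"rkg":9,"x":88}}}
After op 18 (add /zvc/ic 56): {"uwb":[[79,52,95],[52,79,65,79,87]],"x":{"k":54,"tav":[54,74,83],"x":{"f":15,"i":37,"m":11,"st":85,"uw":38}},"zvc":{"ic":56,"ji":{"b":36,"c":17,"do":26,"ga":90,"yw":45},"v":{"h":63,"rkg":9,"x":88}}}
After op 19 (replace /x/tav 2): {"uwb":[[79,52,95],[52,79,65,79,87]],"x":{"k":54,"tav":2,"x":{"f":15,"i":37,"m":11,"st":85,"uw":38}},"zvc":{"ic":56,"ji":{"b":36,"c":17,"do":26,"ga":90,"yw":45},"v":{"h":63,"rkg":9,"x":88}}}
After op 20 (add /uwb/1/4 54): {"uwb":[[79,52,95],[52,79,65,79,54,87]],"x":{"k":54,"tav":2,"x":{"f":15,"i":37,"m":11,"st":85,"uw":38}},"zvc":{"ic":56,"ji":{"b":36,"c":17,"do":26,"ga":90,"yw":45},"v":{"h":63,"rkg":9,"x":88}}}
After op 21 (remove /zvc): {"uwb":[[79,52,95],[52,79,65,79,54,87]],"x":{"k":54,"tav":2,"x":{"f":15,"i":37,"m":11,"st":85,"uw":38}}}
After op 22 (remove /x/x): {"uwb":[[79,52,95],[52,79,65,79,54,87]],"x":{"k":54,"tav":2}}

Answer: {"uwb":[[79,52,95],[52,79,65,79,54,87]],"x":{"k":54,"tav":2}}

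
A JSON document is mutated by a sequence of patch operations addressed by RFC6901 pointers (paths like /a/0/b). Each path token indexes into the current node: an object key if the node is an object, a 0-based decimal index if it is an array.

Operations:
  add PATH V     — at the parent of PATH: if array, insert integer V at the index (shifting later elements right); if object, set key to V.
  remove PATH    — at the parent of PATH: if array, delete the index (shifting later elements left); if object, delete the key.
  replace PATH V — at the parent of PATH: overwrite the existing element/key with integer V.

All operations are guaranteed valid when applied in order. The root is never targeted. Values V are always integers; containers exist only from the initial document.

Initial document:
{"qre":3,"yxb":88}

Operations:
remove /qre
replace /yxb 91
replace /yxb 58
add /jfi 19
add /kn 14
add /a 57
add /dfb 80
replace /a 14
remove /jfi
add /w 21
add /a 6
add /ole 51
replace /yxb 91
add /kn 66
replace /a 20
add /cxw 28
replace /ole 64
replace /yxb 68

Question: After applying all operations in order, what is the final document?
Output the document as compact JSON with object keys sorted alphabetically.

Answer: {"a":20,"cxw":28,"dfb":80,"kn":66,"ole":64,"w":21,"yxb":68}

Derivation:
After op 1 (remove /qre): {"yxb":88}
After op 2 (replace /yxb 91): {"yxb":91}
After op 3 (replace /yxb 58): {"yxb":58}
After op 4 (add /jfi 19): {"jfi":19,"yxb":58}
After op 5 (add /kn 14): {"jfi":19,"kn":14,"yxb":58}
After op 6 (add /a 57): {"a":57,"jfi":19,"kn":14,"yxb":58}
After op 7 (add /dfb 80): {"a":57,"dfb":80,"jfi":19,"kn":14,"yxb":58}
After op 8 (replace /a 14): {"a":14,"dfb":80,"jfi":19,"kn":14,"yxb":58}
After op 9 (remove /jfi): {"a":14,"dfb":80,"kn":14,"yxb":58}
After op 10 (add /w 21): {"a":14,"dfb":80,"kn":14,"w":21,"yxb":58}
After op 11 (add /a 6): {"a":6,"dfb":80,"kn":14,"w":21,"yxb":58}
After op 12 (add /ole 51): {"a":6,"dfb":80,"kn":14,"ole":51,"w":21,"yxb":58}
After op 13 (replace /yxb 91): {"a":6,"dfb":80,"kn":14,"ole":51,"w":21,"yxb":91}
After op 14 (add /kn 66): {"a":6,"dfb":80,"kn":66,"ole":51,"w":21,"yxb":91}
After op 15 (replace /a 20): {"a":20,"dfb":80,"kn":66,"ole":51,"w":21,"yxb":91}
After op 16 (add /cxw 28): {"a":20,"cxw":28,"dfb":80,"kn":66,"ole":51,"w":21,"yxb":91}
After op 17 (replace /ole 64): {"a":20,"cxw":28,"dfb":80,"kn":66,"ole":64,"w":21,"yxb":91}
After op 18 (replace /yxb 68): {"a":20,"cxw":28,"dfb":80,"kn":66,"ole":64,"w":21,"yxb":68}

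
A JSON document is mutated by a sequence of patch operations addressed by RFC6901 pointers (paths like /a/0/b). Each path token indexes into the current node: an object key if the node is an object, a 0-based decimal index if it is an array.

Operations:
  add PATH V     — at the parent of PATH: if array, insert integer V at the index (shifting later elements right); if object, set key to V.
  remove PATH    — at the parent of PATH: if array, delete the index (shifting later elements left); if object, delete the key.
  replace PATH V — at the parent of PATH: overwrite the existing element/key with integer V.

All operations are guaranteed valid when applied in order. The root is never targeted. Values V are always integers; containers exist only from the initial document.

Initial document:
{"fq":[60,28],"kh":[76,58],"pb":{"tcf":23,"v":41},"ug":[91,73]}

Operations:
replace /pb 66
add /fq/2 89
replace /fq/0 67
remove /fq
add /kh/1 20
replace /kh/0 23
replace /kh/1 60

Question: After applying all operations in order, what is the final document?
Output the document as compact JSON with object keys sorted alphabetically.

After op 1 (replace /pb 66): {"fq":[60,28],"kh":[76,58],"pb":66,"ug":[91,73]}
After op 2 (add /fq/2 89): {"fq":[60,28,89],"kh":[76,58],"pb":66,"ug":[91,73]}
After op 3 (replace /fq/0 67): {"fq":[67,28,89],"kh":[76,58],"pb":66,"ug":[91,73]}
After op 4 (remove /fq): {"kh":[76,58],"pb":66,"ug":[91,73]}
After op 5 (add /kh/1 20): {"kh":[76,20,58],"pb":66,"ug":[91,73]}
After op 6 (replace /kh/0 23): {"kh":[23,20,58],"pb":66,"ug":[91,73]}
After op 7 (replace /kh/1 60): {"kh":[23,60,58],"pb":66,"ug":[91,73]}

Answer: {"kh":[23,60,58],"pb":66,"ug":[91,73]}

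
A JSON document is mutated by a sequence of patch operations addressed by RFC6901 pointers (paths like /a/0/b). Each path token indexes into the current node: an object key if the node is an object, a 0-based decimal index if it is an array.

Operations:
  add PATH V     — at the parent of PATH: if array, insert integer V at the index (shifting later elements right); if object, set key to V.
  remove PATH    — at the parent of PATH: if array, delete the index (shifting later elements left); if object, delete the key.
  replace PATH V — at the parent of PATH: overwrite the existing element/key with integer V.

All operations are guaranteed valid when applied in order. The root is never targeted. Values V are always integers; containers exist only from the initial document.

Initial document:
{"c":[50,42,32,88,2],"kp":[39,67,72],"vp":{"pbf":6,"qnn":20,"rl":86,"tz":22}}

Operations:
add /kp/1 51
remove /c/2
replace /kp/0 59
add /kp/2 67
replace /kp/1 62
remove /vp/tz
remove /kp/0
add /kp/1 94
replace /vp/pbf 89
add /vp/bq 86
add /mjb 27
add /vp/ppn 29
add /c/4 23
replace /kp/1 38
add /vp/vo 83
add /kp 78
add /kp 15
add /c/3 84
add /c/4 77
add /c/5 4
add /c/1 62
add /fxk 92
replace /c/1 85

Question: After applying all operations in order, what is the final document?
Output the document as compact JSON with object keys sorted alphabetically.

Answer: {"c":[50,85,42,88,84,77,4,2,23],"fxk":92,"kp":15,"mjb":27,"vp":{"bq":86,"pbf":89,"ppn":29,"qnn":20,"rl":86,"vo":83}}

Derivation:
After op 1 (add /kp/1 51): {"c":[50,42,32,88,2],"kp":[39,51,67,72],"vp":{"pbf":6,"qnn":20,"rl":86,"tz":22}}
After op 2 (remove /c/2): {"c":[50,42,88,2],"kp":[39,51,67,72],"vp":{"pbf":6,"qnn":20,"rl":86,"tz":22}}
After op 3 (replace /kp/0 59): {"c":[50,42,88,2],"kp":[59,51,67,72],"vp":{"pbf":6,"qnn":20,"rl":86,"tz":22}}
After op 4 (add /kp/2 67): {"c":[50,42,88,2],"kp":[59,51,67,67,72],"vp":{"pbf":6,"qnn":20,"rl":86,"tz":22}}
After op 5 (replace /kp/1 62): {"c":[50,42,88,2],"kp":[59,62,67,67,72],"vp":{"pbf":6,"qnn":20,"rl":86,"tz":22}}
After op 6 (remove /vp/tz): {"c":[50,42,88,2],"kp":[59,62,67,67,72],"vp":{"pbf":6,"qnn":20,"rl":86}}
After op 7 (remove /kp/0): {"c":[50,42,88,2],"kp":[62,67,67,72],"vp":{"pbf":6,"qnn":20,"rl":86}}
After op 8 (add /kp/1 94): {"c":[50,42,88,2],"kp":[62,94,67,67,72],"vp":{"pbf":6,"qnn":20,"rl":86}}
After op 9 (replace /vp/pbf 89): {"c":[50,42,88,2],"kp":[62,94,67,67,72],"vp":{"pbf":89,"qnn":20,"rl":86}}
After op 10 (add /vp/bq 86): {"c":[50,42,88,2],"kp":[62,94,67,67,72],"vp":{"bq":86,"pbf":89,"qnn":20,"rl":86}}
After op 11 (add /mjb 27): {"c":[50,42,88,2],"kp":[62,94,67,67,72],"mjb":27,"vp":{"bq":86,"pbf":89,"qnn":20,"rl":86}}
After op 12 (add /vp/ppn 29): {"c":[50,42,88,2],"kp":[62,94,67,67,72],"mjb":27,"vp":{"bq":86,"pbf":89,"ppn":29,"qnn":20,"rl":86}}
After op 13 (add /c/4 23): {"c":[50,42,88,2,23],"kp":[62,94,67,67,72],"mjb":27,"vp":{"bq":86,"pbf":89,"ppn":29,"qnn":20,"rl":86}}
After op 14 (replace /kp/1 38): {"c":[50,42,88,2,23],"kp":[62,38,67,67,72],"mjb":27,"vp":{"bq":86,"pbf":89,"ppn":29,"qnn":20,"rl":86}}
After op 15 (add /vp/vo 83): {"c":[50,42,88,2,23],"kp":[62,38,67,67,72],"mjb":27,"vp":{"bq":86,"pbf":89,"ppn":29,"qnn":20,"rl":86,"vo":83}}
After op 16 (add /kp 78): {"c":[50,42,88,2,23],"kp":78,"mjb":27,"vp":{"bq":86,"pbf":89,"ppn":29,"qnn":20,"rl":86,"vo":83}}
After op 17 (add /kp 15): {"c":[50,42,88,2,23],"kp":15,"mjb":27,"vp":{"bq":86,"pbf":89,"ppn":29,"qnn":20,"rl":86,"vo":83}}
After op 18 (add /c/3 84): {"c":[50,42,88,84,2,23],"kp":15,"mjb":27,"vp":{"bq":86,"pbf":89,"ppn":29,"qnn":20,"rl":86,"vo":83}}
After op 19 (add /c/4 77): {"c":[50,42,88,84,77,2,23],"kp":15,"mjb":27,"vp":{"bq":86,"pbf":89,"ppn":29,"qnn":20,"rl":86,"vo":83}}
After op 20 (add /c/5 4): {"c":[50,42,88,84,77,4,2,23],"kp":15,"mjb":27,"vp":{"bq":86,"pbf":89,"ppn":29,"qnn":20,"rl":86,"vo":83}}
After op 21 (add /c/1 62): {"c":[50,62,42,88,84,77,4,2,23],"kp":15,"mjb":27,"vp":{"bq":86,"pbf":89,"ppn":29,"qnn":20,"rl":86,"vo":83}}
After op 22 (add /fxk 92): {"c":[50,62,42,88,84,77,4,2,23],"fxk":92,"kp":15,"mjb":27,"vp":{"bq":86,"pbf":89,"ppn":29,"qnn":20,"rl":86,"vo":83}}
After op 23 (replace /c/1 85): {"c":[50,85,42,88,84,77,4,2,23],"fxk":92,"kp":15,"mjb":27,"vp":{"bq":86,"pbf":89,"ppn":29,"qnn":20,"rl":86,"vo":83}}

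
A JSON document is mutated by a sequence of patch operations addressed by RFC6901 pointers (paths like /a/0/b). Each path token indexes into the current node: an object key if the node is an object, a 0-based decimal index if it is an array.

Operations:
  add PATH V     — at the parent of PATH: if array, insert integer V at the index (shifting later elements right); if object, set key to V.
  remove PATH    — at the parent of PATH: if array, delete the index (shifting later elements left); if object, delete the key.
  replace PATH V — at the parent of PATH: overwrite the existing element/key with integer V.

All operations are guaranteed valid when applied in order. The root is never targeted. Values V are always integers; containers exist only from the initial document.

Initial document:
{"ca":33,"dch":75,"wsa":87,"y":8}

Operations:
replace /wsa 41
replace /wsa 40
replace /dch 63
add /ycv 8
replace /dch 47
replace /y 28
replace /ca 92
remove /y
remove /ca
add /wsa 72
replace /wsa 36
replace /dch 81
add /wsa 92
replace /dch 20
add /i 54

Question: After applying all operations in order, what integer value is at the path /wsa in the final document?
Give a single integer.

After op 1 (replace /wsa 41): {"ca":33,"dch":75,"wsa":41,"y":8}
After op 2 (replace /wsa 40): {"ca":33,"dch":75,"wsa":40,"y":8}
After op 3 (replace /dch 63): {"ca":33,"dch":63,"wsa":40,"y":8}
After op 4 (add /ycv 8): {"ca":33,"dch":63,"wsa":40,"y":8,"ycv":8}
After op 5 (replace /dch 47): {"ca":33,"dch":47,"wsa":40,"y":8,"ycv":8}
After op 6 (replace /y 28): {"ca":33,"dch":47,"wsa":40,"y":28,"ycv":8}
After op 7 (replace /ca 92): {"ca":92,"dch":47,"wsa":40,"y":28,"ycv":8}
After op 8 (remove /y): {"ca":92,"dch":47,"wsa":40,"ycv":8}
After op 9 (remove /ca): {"dch":47,"wsa":40,"ycv":8}
After op 10 (add /wsa 72): {"dch":47,"wsa":72,"ycv":8}
After op 11 (replace /wsa 36): {"dch":47,"wsa":36,"ycv":8}
After op 12 (replace /dch 81): {"dch":81,"wsa":36,"ycv":8}
After op 13 (add /wsa 92): {"dch":81,"wsa":92,"ycv":8}
After op 14 (replace /dch 20): {"dch":20,"wsa":92,"ycv":8}
After op 15 (add /i 54): {"dch":20,"i":54,"wsa":92,"ycv":8}
Value at /wsa: 92

Answer: 92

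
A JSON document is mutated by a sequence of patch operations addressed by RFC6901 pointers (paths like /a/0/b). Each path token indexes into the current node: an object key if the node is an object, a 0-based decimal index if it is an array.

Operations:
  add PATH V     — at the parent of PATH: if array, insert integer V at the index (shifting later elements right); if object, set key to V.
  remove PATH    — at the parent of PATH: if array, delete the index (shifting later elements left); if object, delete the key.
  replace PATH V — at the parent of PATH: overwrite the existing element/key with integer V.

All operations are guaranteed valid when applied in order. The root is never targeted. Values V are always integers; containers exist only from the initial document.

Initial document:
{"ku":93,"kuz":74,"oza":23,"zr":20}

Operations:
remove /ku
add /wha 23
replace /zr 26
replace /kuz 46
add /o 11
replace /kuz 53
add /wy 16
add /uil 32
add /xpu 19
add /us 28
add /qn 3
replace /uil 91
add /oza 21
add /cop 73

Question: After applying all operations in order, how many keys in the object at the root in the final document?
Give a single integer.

After op 1 (remove /ku): {"kuz":74,"oza":23,"zr":20}
After op 2 (add /wha 23): {"kuz":74,"oza":23,"wha":23,"zr":20}
After op 3 (replace /zr 26): {"kuz":74,"oza":23,"wha":23,"zr":26}
After op 4 (replace /kuz 46): {"kuz":46,"oza":23,"wha":23,"zr":26}
After op 5 (add /o 11): {"kuz":46,"o":11,"oza":23,"wha":23,"zr":26}
After op 6 (replace /kuz 53): {"kuz":53,"o":11,"oza":23,"wha":23,"zr":26}
After op 7 (add /wy 16): {"kuz":53,"o":11,"oza":23,"wha":23,"wy":16,"zr":26}
After op 8 (add /uil 32): {"kuz":53,"o":11,"oza":23,"uil":32,"wha":23,"wy":16,"zr":26}
After op 9 (add /xpu 19): {"kuz":53,"o":11,"oza":23,"uil":32,"wha":23,"wy":16,"xpu":19,"zr":26}
After op 10 (add /us 28): {"kuz":53,"o":11,"oza":23,"uil":32,"us":28,"wha":23,"wy":16,"xpu":19,"zr":26}
After op 11 (add /qn 3): {"kuz":53,"o":11,"oza":23,"qn":3,"uil":32,"us":28,"wha":23,"wy":16,"xpu":19,"zr":26}
After op 12 (replace /uil 91): {"kuz":53,"o":11,"oza":23,"qn":3,"uil":91,"us":28,"wha":23,"wy":16,"xpu":19,"zr":26}
After op 13 (add /oza 21): {"kuz":53,"o":11,"oza":21,"qn":3,"uil":91,"us":28,"wha":23,"wy":16,"xpu":19,"zr":26}
After op 14 (add /cop 73): {"cop":73,"kuz":53,"o":11,"oza":21,"qn":3,"uil":91,"us":28,"wha":23,"wy":16,"xpu":19,"zr":26}
Size at the root: 11

Answer: 11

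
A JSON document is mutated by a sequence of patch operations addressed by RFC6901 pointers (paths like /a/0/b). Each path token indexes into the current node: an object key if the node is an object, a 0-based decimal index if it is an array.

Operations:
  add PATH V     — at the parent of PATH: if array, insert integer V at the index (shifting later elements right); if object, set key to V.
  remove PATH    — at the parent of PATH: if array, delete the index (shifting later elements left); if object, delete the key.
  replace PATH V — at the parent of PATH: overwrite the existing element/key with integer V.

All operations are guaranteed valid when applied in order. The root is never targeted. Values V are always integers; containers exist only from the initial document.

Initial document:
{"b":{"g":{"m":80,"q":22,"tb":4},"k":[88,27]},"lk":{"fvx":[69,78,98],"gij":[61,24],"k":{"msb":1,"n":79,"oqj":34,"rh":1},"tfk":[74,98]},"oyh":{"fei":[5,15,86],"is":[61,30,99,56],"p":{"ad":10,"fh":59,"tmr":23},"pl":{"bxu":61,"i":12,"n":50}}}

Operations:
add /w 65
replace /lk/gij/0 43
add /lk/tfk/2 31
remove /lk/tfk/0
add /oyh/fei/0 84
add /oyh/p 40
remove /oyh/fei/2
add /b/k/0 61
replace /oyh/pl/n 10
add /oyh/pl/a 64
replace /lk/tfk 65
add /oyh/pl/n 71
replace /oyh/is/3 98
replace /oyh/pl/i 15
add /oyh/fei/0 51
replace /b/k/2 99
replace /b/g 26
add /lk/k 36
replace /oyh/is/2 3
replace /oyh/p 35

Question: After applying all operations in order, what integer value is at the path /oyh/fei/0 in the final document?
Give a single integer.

Answer: 51

Derivation:
After op 1 (add /w 65): {"b":{"g":{"m":80,"q":22,"tb":4},"k":[88,27]},"lk":{"fvx":[69,78,98],"gij":[61,24],"k":{"msb":1,"n":79,"oqj":34,"rh":1},"tfk":[74,98]},"oyh":{"fei":[5,15,86],"is":[61,30,99,56],"p":{"ad":10,"fh":59,"tmr":23},"pl":{"bxu":61,"i":12,"n":50}},"w":65}
After op 2 (replace /lk/gij/0 43): {"b":{"g":{"m":80,"q":22,"tb":4},"k":[88,27]},"lk":{"fvx":[69,78,98],"gij":[43,24],"k":{"msb":1,"n":79,"oqj":34,"rh":1},"tfk":[74,98]},"oyh":{"fei":[5,15,86],"is":[61,30,99,56],"p":{"ad":10,"fh":59,"tmr":23},"pl":{"bxu":61,"i":12,"n":50}},"w":65}
After op 3 (add /lk/tfk/2 31): {"b":{"g":{"m":80,"q":22,"tb":4},"k":[88,27]},"lk":{"fvx":[69,78,98],"gij":[43,24],"k":{"msb":1,"n":79,"oqj":34,"rh":1},"tfk":[74,98,31]},"oyh":{"fei":[5,15,86],"is":[61,30,99,56],"p":{"ad":10,"fh":59,"tmr":23},"pl":{"bxu":61,"i":12,"n":50}},"w":65}
After op 4 (remove /lk/tfk/0): {"b":{"g":{"m":80,"q":22,"tb":4},"k":[88,27]},"lk":{"fvx":[69,78,98],"gij":[43,24],"k":{"msb":1,"n":79,"oqj":34,"rh":1},"tfk":[98,31]},"oyh":{"fei":[5,15,86],"is":[61,30,99,56],"p":{"ad":10,"fh":59,"tmr":23},"pl":{"bxu":61,"i":12,"n":50}},"w":65}
After op 5 (add /oyh/fei/0 84): {"b":{"g":{"m":80,"q":22,"tb":4},"k":[88,27]},"lk":{"fvx":[69,78,98],"gij":[43,24],"k":{"msb":1,"n":79,"oqj":34,"rh":1},"tfk":[98,31]},"oyh":{"fei":[84,5,15,86],"is":[61,30,99,56],"p":{"ad":10,"fh":59,"tmr":23},"pl":{"bxu":61,"i":12,"n":50}},"w":65}
After op 6 (add /oyh/p 40): {"b":{"g":{"m":80,"q":22,"tb":4},"k":[88,27]},"lk":{"fvx":[69,78,98],"gij":[43,24],"k":{"msb":1,"n":79,"oqj":34,"rh":1},"tfk":[98,31]},"oyh":{"fei":[84,5,15,86],"is":[61,30,99,56],"p":40,"pl":{"bxu":61,"i":12,"n":50}},"w":65}
After op 7 (remove /oyh/fei/2): {"b":{"g":{"m":80,"q":22,"tb":4},"k":[88,27]},"lk":{"fvx":[69,78,98],"gij":[43,24],"k":{"msb":1,"n":79,"oqj":34,"rh":1},"tfk":[98,31]},"oyh":{"fei":[84,5,86],"is":[61,30,99,56],"p":40,"pl":{"bxu":61,"i":12,"n":50}},"w":65}
After op 8 (add /b/k/0 61): {"b":{"g":{"m":80,"q":22,"tb":4},"k":[61,88,27]},"lk":{"fvx":[69,78,98],"gij":[43,24],"k":{"msb":1,"n":79,"oqj":34,"rh":1},"tfk":[98,31]},"oyh":{"fei":[84,5,86],"is":[61,30,99,56],"p":40,"pl":{"bxu":61,"i":12,"n":50}},"w":65}
After op 9 (replace /oyh/pl/n 10): {"b":{"g":{"m":80,"q":22,"tb":4},"k":[61,88,27]},"lk":{"fvx":[69,78,98],"gij":[43,24],"k":{"msb":1,"n":79,"oqj":34,"rh":1},"tfk":[98,31]},"oyh":{"fei":[84,5,86],"is":[61,30,99,56],"p":40,"pl":{"bxu":61,"i":12,"n":10}},"w":65}
After op 10 (add /oyh/pl/a 64): {"b":{"g":{"m":80,"q":22,"tb":4},"k":[61,88,27]},"lk":{"fvx":[69,78,98],"gij":[43,24],"k":{"msb":1,"n":79,"oqj":34,"rh":1},"tfk":[98,31]},"oyh":{"fei":[84,5,86],"is":[61,30,99,56],"p":40,"pl":{"a":64,"bxu":61,"i":12,"n":10}},"w":65}
After op 11 (replace /lk/tfk 65): {"b":{"g":{"m":80,"q":22,"tb":4},"k":[61,88,27]},"lk":{"fvx":[69,78,98],"gij":[43,24],"k":{"msb":1,"n":79,"oqj":34,"rh":1},"tfk":65},"oyh":{"fei":[84,5,86],"is":[61,30,99,56],"p":40,"pl":{"a":64,"bxu":61,"i":12,"n":10}},"w":65}
After op 12 (add /oyh/pl/n 71): {"b":{"g":{"m":80,"q":22,"tb":4},"k":[61,88,27]},"lk":{"fvx":[69,78,98],"gij":[43,24],"k":{"msb":1,"n":79,"oqj":34,"rh":1},"tfk":65},"oyh":{"fei":[84,5,86],"is":[61,30,99,56],"p":40,"pl":{"a":64,"bxu":61,"i":12,"n":71}},"w":65}
After op 13 (replace /oyh/is/3 98): {"b":{"g":{"m":80,"q":22,"tb":4},"k":[61,88,27]},"lk":{"fvx":[69,78,98],"gij":[43,24],"k":{"msb":1,"n":79,"oqj":34,"rh":1},"tfk":65},"oyh":{"fei":[84,5,86],"is":[61,30,99,98],"p":40,"pl":{"a":64,"bxu":61,"i":12,"n":71}},"w":65}
After op 14 (replace /oyh/pl/i 15): {"b":{"g":{"m":80,"q":22,"tb":4},"k":[61,88,27]},"lk":{"fvx":[69,78,98],"gij":[43,24],"k":{"msb":1,"n":79,"oqj":34,"rh":1},"tfk":65},"oyh":{"fei":[84,5,86],"is":[61,30,99,98],"p":40,"pl":{"a":64,"bxu":61,"i":15,"n":71}},"w":65}
After op 15 (add /oyh/fei/0 51): {"b":{"g":{"m":80,"q":22,"tb":4},"k":[61,88,27]},"lk":{"fvx":[69,78,98],"gij":[43,24],"k":{"msb":1,"n":79,"oqj":34,"rh":1},"tfk":65},"oyh":{"fei":[51,84,5,86],"is":[61,30,99,98],"p":40,"pl":{"a":64,"bxu":61,"i":15,"n":71}},"w":65}
After op 16 (replace /b/k/2 99): {"b":{"g":{"m":80,"q":22,"tb":4},"k":[61,88,99]},"lk":{"fvx":[69,78,98],"gij":[43,24],"k":{"msb":1,"n":79,"oqj":34,"rh":1},"tfk":65},"oyh":{"fei":[51,84,5,86],"is":[61,30,99,98],"p":40,"pl":{"a":64,"bxu":61,"i":15,"n":71}},"w":65}
After op 17 (replace /b/g 26): {"b":{"g":26,"k":[61,88,99]},"lk":{"fvx":[69,78,98],"gij":[43,24],"k":{"msb":1,"n":79,"oqj":34,"rh":1},"tfk":65},"oyh":{"fei":[51,84,5,86],"is":[61,30,99,98],"p":40,"pl":{"a":64,"bxu":61,"i":15,"n":71}},"w":65}
After op 18 (add /lk/k 36): {"b":{"g":26,"k":[61,88,99]},"lk":{"fvx":[69,78,98],"gij":[43,24],"k":36,"tfk":65},"oyh":{"fei":[51,84,5,86],"is":[61,30,99,98],"p":40,"pl":{"a":64,"bxu":61,"i":15,"n":71}},"w":65}
After op 19 (replace /oyh/is/2 3): {"b":{"g":26,"k":[61,88,99]},"lk":{"fvx":[69,78,98],"gij":[43,24],"k":36,"tfk":65},"oyh":{"fei":[51,84,5,86],"is":[61,30,3,98],"p":40,"pl":{"a":64,"bxu":61,"i":15,"n":71}},"w":65}
After op 20 (replace /oyh/p 35): {"b":{"g":26,"k":[61,88,99]},"lk":{"fvx":[69,78,98],"gij":[43,24],"k":36,"tfk":65},"oyh":{"fei":[51,84,5,86],"is":[61,30,3,98],"p":35,"pl":{"a":64,"bxu":61,"i":15,"n":71}},"w":65}
Value at /oyh/fei/0: 51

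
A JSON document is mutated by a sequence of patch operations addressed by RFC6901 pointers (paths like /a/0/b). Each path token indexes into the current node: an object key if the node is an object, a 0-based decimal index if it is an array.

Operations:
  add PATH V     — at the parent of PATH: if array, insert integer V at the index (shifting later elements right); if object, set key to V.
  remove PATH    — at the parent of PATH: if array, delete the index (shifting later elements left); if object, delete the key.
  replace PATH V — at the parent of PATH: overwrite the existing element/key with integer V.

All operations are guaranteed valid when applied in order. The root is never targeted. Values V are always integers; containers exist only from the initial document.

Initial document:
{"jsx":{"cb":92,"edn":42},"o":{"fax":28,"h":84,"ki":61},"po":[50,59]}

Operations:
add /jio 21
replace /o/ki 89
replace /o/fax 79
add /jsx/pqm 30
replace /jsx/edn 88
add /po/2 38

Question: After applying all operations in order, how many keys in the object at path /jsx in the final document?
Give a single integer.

After op 1 (add /jio 21): {"jio":21,"jsx":{"cb":92,"edn":42},"o":{"fax":28,"h":84,"ki":61},"po":[50,59]}
After op 2 (replace /o/ki 89): {"jio":21,"jsx":{"cb":92,"edn":42},"o":{"fax":28,"h":84,"ki":89},"po":[50,59]}
After op 3 (replace /o/fax 79): {"jio":21,"jsx":{"cb":92,"edn":42},"o":{"fax":79,"h":84,"ki":89},"po":[50,59]}
After op 4 (add /jsx/pqm 30): {"jio":21,"jsx":{"cb":92,"edn":42,"pqm":30},"o":{"fax":79,"h":84,"ki":89},"po":[50,59]}
After op 5 (replace /jsx/edn 88): {"jio":21,"jsx":{"cb":92,"edn":88,"pqm":30},"o":{"fax":79,"h":84,"ki":89},"po":[50,59]}
After op 6 (add /po/2 38): {"jio":21,"jsx":{"cb":92,"edn":88,"pqm":30},"o":{"fax":79,"h":84,"ki":89},"po":[50,59,38]}
Size at path /jsx: 3

Answer: 3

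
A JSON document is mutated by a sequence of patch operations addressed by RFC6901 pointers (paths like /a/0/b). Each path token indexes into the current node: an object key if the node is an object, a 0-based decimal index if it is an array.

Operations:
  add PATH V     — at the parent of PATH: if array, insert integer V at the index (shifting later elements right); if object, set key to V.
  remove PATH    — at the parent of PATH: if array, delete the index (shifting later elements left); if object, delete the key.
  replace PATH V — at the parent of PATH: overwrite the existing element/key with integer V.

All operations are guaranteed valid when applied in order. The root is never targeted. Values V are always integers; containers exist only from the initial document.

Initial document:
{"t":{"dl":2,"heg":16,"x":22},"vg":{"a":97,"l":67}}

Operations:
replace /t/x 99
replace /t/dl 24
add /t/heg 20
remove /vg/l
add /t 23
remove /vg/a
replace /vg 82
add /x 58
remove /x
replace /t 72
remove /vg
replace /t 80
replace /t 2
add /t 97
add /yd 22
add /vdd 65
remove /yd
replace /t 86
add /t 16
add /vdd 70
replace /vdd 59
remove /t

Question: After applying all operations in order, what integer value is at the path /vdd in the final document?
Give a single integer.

After op 1 (replace /t/x 99): {"t":{"dl":2,"heg":16,"x":99},"vg":{"a":97,"l":67}}
After op 2 (replace /t/dl 24): {"t":{"dl":24,"heg":16,"x":99},"vg":{"a":97,"l":67}}
After op 3 (add /t/heg 20): {"t":{"dl":24,"heg":20,"x":99},"vg":{"a":97,"l":67}}
After op 4 (remove /vg/l): {"t":{"dl":24,"heg":20,"x":99},"vg":{"a":97}}
After op 5 (add /t 23): {"t":23,"vg":{"a":97}}
After op 6 (remove /vg/a): {"t":23,"vg":{}}
After op 7 (replace /vg 82): {"t":23,"vg":82}
After op 8 (add /x 58): {"t":23,"vg":82,"x":58}
After op 9 (remove /x): {"t":23,"vg":82}
After op 10 (replace /t 72): {"t":72,"vg":82}
After op 11 (remove /vg): {"t":72}
After op 12 (replace /t 80): {"t":80}
After op 13 (replace /t 2): {"t":2}
After op 14 (add /t 97): {"t":97}
After op 15 (add /yd 22): {"t":97,"yd":22}
After op 16 (add /vdd 65): {"t":97,"vdd":65,"yd":22}
After op 17 (remove /yd): {"t":97,"vdd":65}
After op 18 (replace /t 86): {"t":86,"vdd":65}
After op 19 (add /t 16): {"t":16,"vdd":65}
After op 20 (add /vdd 70): {"t":16,"vdd":70}
After op 21 (replace /vdd 59): {"t":16,"vdd":59}
After op 22 (remove /t): {"vdd":59}
Value at /vdd: 59

Answer: 59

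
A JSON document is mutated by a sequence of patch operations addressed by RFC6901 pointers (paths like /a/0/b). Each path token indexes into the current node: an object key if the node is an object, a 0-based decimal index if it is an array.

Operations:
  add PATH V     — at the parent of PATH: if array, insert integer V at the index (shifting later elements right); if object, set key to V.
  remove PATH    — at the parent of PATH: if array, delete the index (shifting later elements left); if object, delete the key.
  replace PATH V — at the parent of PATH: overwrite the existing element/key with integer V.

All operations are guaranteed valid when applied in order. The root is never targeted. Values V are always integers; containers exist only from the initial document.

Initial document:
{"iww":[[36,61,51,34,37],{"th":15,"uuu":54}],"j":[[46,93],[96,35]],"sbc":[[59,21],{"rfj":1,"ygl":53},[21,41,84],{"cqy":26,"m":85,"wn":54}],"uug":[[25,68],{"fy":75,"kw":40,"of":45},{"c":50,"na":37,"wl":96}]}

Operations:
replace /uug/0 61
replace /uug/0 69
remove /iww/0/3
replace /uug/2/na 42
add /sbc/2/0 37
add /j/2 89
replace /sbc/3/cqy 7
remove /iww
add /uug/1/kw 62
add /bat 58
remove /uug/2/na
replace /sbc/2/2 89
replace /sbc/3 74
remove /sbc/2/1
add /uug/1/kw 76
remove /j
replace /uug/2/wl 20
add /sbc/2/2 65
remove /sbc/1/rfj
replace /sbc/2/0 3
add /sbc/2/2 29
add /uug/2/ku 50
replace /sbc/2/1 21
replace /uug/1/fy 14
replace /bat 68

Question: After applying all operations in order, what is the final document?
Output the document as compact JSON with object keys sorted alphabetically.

Answer: {"bat":68,"sbc":[[59,21],{"ygl":53},[3,21,29,65,84],74],"uug":[69,{"fy":14,"kw":76,"of":45},{"c":50,"ku":50,"wl":20}]}

Derivation:
After op 1 (replace /uug/0 61): {"iww":[[36,61,51,34,37],{"th":15,"uuu":54}],"j":[[46,93],[96,35]],"sbc":[[59,21],{"rfj":1,"ygl":53},[21,41,84],{"cqy":26,"m":85,"wn":54}],"uug":[61,{"fy":75,"kw":40,"of":45},{"c":50,"na":37,"wl":96}]}
After op 2 (replace /uug/0 69): {"iww":[[36,61,51,34,37],{"th":15,"uuu":54}],"j":[[46,93],[96,35]],"sbc":[[59,21],{"rfj":1,"ygl":53},[21,41,84],{"cqy":26,"m":85,"wn":54}],"uug":[69,{"fy":75,"kw":40,"of":45},{"c":50,"na":37,"wl":96}]}
After op 3 (remove /iww/0/3): {"iww":[[36,61,51,37],{"th":15,"uuu":54}],"j":[[46,93],[96,35]],"sbc":[[59,21],{"rfj":1,"ygl":53},[21,41,84],{"cqy":26,"m":85,"wn":54}],"uug":[69,{"fy":75,"kw":40,"of":45},{"c":50,"na":37,"wl":96}]}
After op 4 (replace /uug/2/na 42): {"iww":[[36,61,51,37],{"th":15,"uuu":54}],"j":[[46,93],[96,35]],"sbc":[[59,21],{"rfj":1,"ygl":53},[21,41,84],{"cqy":26,"m":85,"wn":54}],"uug":[69,{"fy":75,"kw":40,"of":45},{"c":50,"na":42,"wl":96}]}
After op 5 (add /sbc/2/0 37): {"iww":[[36,61,51,37],{"th":15,"uuu":54}],"j":[[46,93],[96,35]],"sbc":[[59,21],{"rfj":1,"ygl":53},[37,21,41,84],{"cqy":26,"m":85,"wn":54}],"uug":[69,{"fy":75,"kw":40,"of":45},{"c":50,"na":42,"wl":96}]}
After op 6 (add /j/2 89): {"iww":[[36,61,51,37],{"th":15,"uuu":54}],"j":[[46,93],[96,35],89],"sbc":[[59,21],{"rfj":1,"ygl":53},[37,21,41,84],{"cqy":26,"m":85,"wn":54}],"uug":[69,{"fy":75,"kw":40,"of":45},{"c":50,"na":42,"wl":96}]}
After op 7 (replace /sbc/3/cqy 7): {"iww":[[36,61,51,37],{"th":15,"uuu":54}],"j":[[46,93],[96,35],89],"sbc":[[59,21],{"rfj":1,"ygl":53},[37,21,41,84],{"cqy":7,"m":85,"wn":54}],"uug":[69,{"fy":75,"kw":40,"of":45},{"c":50,"na":42,"wl":96}]}
After op 8 (remove /iww): {"j":[[46,93],[96,35],89],"sbc":[[59,21],{"rfj":1,"ygl":53},[37,21,41,84],{"cqy":7,"m":85,"wn":54}],"uug":[69,{"fy":75,"kw":40,"of":45},{"c":50,"na":42,"wl":96}]}
After op 9 (add /uug/1/kw 62): {"j":[[46,93],[96,35],89],"sbc":[[59,21],{"rfj":1,"ygl":53},[37,21,41,84],{"cqy":7,"m":85,"wn":54}],"uug":[69,{"fy":75,"kw":62,"of":45},{"c":50,"na":42,"wl":96}]}
After op 10 (add /bat 58): {"bat":58,"j":[[46,93],[96,35],89],"sbc":[[59,21],{"rfj":1,"ygl":53},[37,21,41,84],{"cqy":7,"m":85,"wn":54}],"uug":[69,{"fy":75,"kw":62,"of":45},{"c":50,"na":42,"wl":96}]}
After op 11 (remove /uug/2/na): {"bat":58,"j":[[46,93],[96,35],89],"sbc":[[59,21],{"rfj":1,"ygl":53},[37,21,41,84],{"cqy":7,"m":85,"wn":54}],"uug":[69,{"fy":75,"kw":62,"of":45},{"c":50,"wl":96}]}
After op 12 (replace /sbc/2/2 89): {"bat":58,"j":[[46,93],[96,35],89],"sbc":[[59,21],{"rfj":1,"ygl":53},[37,21,89,84],{"cqy":7,"m":85,"wn":54}],"uug":[69,{"fy":75,"kw":62,"of":45},{"c":50,"wl":96}]}
After op 13 (replace /sbc/3 74): {"bat":58,"j":[[46,93],[96,35],89],"sbc":[[59,21],{"rfj":1,"ygl":53},[37,21,89,84],74],"uug":[69,{"fy":75,"kw":62,"of":45},{"c":50,"wl":96}]}
After op 14 (remove /sbc/2/1): {"bat":58,"j":[[46,93],[96,35],89],"sbc":[[59,21],{"rfj":1,"ygl":53},[37,89,84],74],"uug":[69,{"fy":75,"kw":62,"of":45},{"c":50,"wl":96}]}
After op 15 (add /uug/1/kw 76): {"bat":58,"j":[[46,93],[96,35],89],"sbc":[[59,21],{"rfj":1,"ygl":53},[37,89,84],74],"uug":[69,{"fy":75,"kw":76,"of":45},{"c":50,"wl":96}]}
After op 16 (remove /j): {"bat":58,"sbc":[[59,21],{"rfj":1,"ygl":53},[37,89,84],74],"uug":[69,{"fy":75,"kw":76,"of":45},{"c":50,"wl":96}]}
After op 17 (replace /uug/2/wl 20): {"bat":58,"sbc":[[59,21],{"rfj":1,"ygl":53},[37,89,84],74],"uug":[69,{"fy":75,"kw":76,"of":45},{"c":50,"wl":20}]}
After op 18 (add /sbc/2/2 65): {"bat":58,"sbc":[[59,21],{"rfj":1,"ygl":53},[37,89,65,84],74],"uug":[69,{"fy":75,"kw":76,"of":45},{"c":50,"wl":20}]}
After op 19 (remove /sbc/1/rfj): {"bat":58,"sbc":[[59,21],{"ygl":53},[37,89,65,84],74],"uug":[69,{"fy":75,"kw":76,"of":45},{"c":50,"wl":20}]}
After op 20 (replace /sbc/2/0 3): {"bat":58,"sbc":[[59,21],{"ygl":53},[3,89,65,84],74],"uug":[69,{"fy":75,"kw":76,"of":45},{"c":50,"wl":20}]}
After op 21 (add /sbc/2/2 29): {"bat":58,"sbc":[[59,21],{"ygl":53},[3,89,29,65,84],74],"uug":[69,{"fy":75,"kw":76,"of":45},{"c":50,"wl":20}]}
After op 22 (add /uug/2/ku 50): {"bat":58,"sbc":[[59,21],{"ygl":53},[3,89,29,65,84],74],"uug":[69,{"fy":75,"kw":76,"of":45},{"c":50,"ku":50,"wl":20}]}
After op 23 (replace /sbc/2/1 21): {"bat":58,"sbc":[[59,21],{"ygl":53},[3,21,29,65,84],74],"uug":[69,{"fy":75,"kw":76,"of":45},{"c":50,"ku":50,"wl":20}]}
After op 24 (replace /uug/1/fy 14): {"bat":58,"sbc":[[59,21],{"ygl":53},[3,21,29,65,84],74],"uug":[69,{"fy":14,"kw":76,"of":45},{"c":50,"ku":50,"wl":20}]}
After op 25 (replace /bat 68): {"bat":68,"sbc":[[59,21],{"ygl":53},[3,21,29,65,84],74],"uug":[69,{"fy":14,"kw":76,"of":45},{"c":50,"ku":50,"wl":20}]}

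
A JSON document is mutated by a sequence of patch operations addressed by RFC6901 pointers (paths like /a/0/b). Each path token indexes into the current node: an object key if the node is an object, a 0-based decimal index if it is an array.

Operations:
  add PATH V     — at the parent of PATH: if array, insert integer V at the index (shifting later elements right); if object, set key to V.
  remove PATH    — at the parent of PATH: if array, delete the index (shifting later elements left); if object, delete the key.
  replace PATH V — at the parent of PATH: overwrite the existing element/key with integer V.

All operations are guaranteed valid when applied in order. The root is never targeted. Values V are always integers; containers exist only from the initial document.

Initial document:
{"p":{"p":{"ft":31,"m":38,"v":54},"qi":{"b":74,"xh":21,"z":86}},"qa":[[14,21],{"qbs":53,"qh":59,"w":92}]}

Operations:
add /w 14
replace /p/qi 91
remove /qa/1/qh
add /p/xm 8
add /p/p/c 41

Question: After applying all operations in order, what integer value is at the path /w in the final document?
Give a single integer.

After op 1 (add /w 14): {"p":{"p":{"ft":31,"m":38,"v":54},"qi":{"b":74,"xh":21,"z":86}},"qa":[[14,21],{"qbs":53,"qh":59,"w":92}],"w":14}
After op 2 (replace /p/qi 91): {"p":{"p":{"ft":31,"m":38,"v":54},"qi":91},"qa":[[14,21],{"qbs":53,"qh":59,"w":92}],"w":14}
After op 3 (remove /qa/1/qh): {"p":{"p":{"ft":31,"m":38,"v":54},"qi":91},"qa":[[14,21],{"qbs":53,"w":92}],"w":14}
After op 4 (add /p/xm 8): {"p":{"p":{"ft":31,"m":38,"v":54},"qi":91,"xm":8},"qa":[[14,21],{"qbs":53,"w":92}],"w":14}
After op 5 (add /p/p/c 41): {"p":{"p":{"c":41,"ft":31,"m":38,"v":54},"qi":91,"xm":8},"qa":[[14,21],{"qbs":53,"w":92}],"w":14}
Value at /w: 14

Answer: 14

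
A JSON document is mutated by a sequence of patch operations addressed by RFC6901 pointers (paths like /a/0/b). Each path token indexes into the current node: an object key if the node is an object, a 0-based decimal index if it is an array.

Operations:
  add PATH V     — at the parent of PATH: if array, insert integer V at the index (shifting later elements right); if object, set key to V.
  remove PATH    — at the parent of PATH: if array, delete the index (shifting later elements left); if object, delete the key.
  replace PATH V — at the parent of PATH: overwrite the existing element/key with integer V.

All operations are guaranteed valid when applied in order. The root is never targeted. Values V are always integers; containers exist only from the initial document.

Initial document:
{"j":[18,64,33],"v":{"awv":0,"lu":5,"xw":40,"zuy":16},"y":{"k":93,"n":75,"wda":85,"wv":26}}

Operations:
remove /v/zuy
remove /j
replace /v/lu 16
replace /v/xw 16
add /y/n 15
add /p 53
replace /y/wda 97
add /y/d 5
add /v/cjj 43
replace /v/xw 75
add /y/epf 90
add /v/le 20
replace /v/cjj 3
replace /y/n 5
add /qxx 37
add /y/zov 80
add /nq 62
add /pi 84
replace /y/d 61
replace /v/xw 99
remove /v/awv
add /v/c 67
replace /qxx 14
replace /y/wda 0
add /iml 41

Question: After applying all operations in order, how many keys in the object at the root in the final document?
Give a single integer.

After op 1 (remove /v/zuy): {"j":[18,64,33],"v":{"awv":0,"lu":5,"xw":40},"y":{"k":93,"n":75,"wda":85,"wv":26}}
After op 2 (remove /j): {"v":{"awv":0,"lu":5,"xw":40},"y":{"k":93,"n":75,"wda":85,"wv":26}}
After op 3 (replace /v/lu 16): {"v":{"awv":0,"lu":16,"xw":40},"y":{"k":93,"n":75,"wda":85,"wv":26}}
After op 4 (replace /v/xw 16): {"v":{"awv":0,"lu":16,"xw":16},"y":{"k":93,"n":75,"wda":85,"wv":26}}
After op 5 (add /y/n 15): {"v":{"awv":0,"lu":16,"xw":16},"y":{"k":93,"n":15,"wda":85,"wv":26}}
After op 6 (add /p 53): {"p":53,"v":{"awv":0,"lu":16,"xw":16},"y":{"k":93,"n":15,"wda":85,"wv":26}}
After op 7 (replace /y/wda 97): {"p":53,"v":{"awv":0,"lu":16,"xw":16},"y":{"k":93,"n":15,"wda":97,"wv":26}}
After op 8 (add /y/d 5): {"p":53,"v":{"awv":0,"lu":16,"xw":16},"y":{"d":5,"k":93,"n":15,"wda":97,"wv":26}}
After op 9 (add /v/cjj 43): {"p":53,"v":{"awv":0,"cjj":43,"lu":16,"xw":16},"y":{"d":5,"k":93,"n":15,"wda":97,"wv":26}}
After op 10 (replace /v/xw 75): {"p":53,"v":{"awv":0,"cjj":43,"lu":16,"xw":75},"y":{"d":5,"k":93,"n":15,"wda":97,"wv":26}}
After op 11 (add /y/epf 90): {"p":53,"v":{"awv":0,"cjj":43,"lu":16,"xw":75},"y":{"d":5,"epf":90,"k":93,"n":15,"wda":97,"wv":26}}
After op 12 (add /v/le 20): {"p":53,"v":{"awv":0,"cjj":43,"le":20,"lu":16,"xw":75},"y":{"d":5,"epf":90,"k":93,"n":15,"wda":97,"wv":26}}
After op 13 (replace /v/cjj 3): {"p":53,"v":{"awv":0,"cjj":3,"le":20,"lu":16,"xw":75},"y":{"d":5,"epf":90,"k":93,"n":15,"wda":97,"wv":26}}
After op 14 (replace /y/n 5): {"p":53,"v":{"awv":0,"cjj":3,"le":20,"lu":16,"xw":75},"y":{"d":5,"epf":90,"k":93,"n":5,"wda":97,"wv":26}}
After op 15 (add /qxx 37): {"p":53,"qxx":37,"v":{"awv":0,"cjj":3,"le":20,"lu":16,"xw":75},"y":{"d":5,"epf":90,"k":93,"n":5,"wda":97,"wv":26}}
After op 16 (add /y/zov 80): {"p":53,"qxx":37,"v":{"awv":0,"cjj":3,"le":20,"lu":16,"xw":75},"y":{"d":5,"epf":90,"k":93,"n":5,"wda":97,"wv":26,"zov":80}}
After op 17 (add /nq 62): {"nq":62,"p":53,"qxx":37,"v":{"awv":0,"cjj":3,"le":20,"lu":16,"xw":75},"y":{"d":5,"epf":90,"k":93,"n":5,"wda":97,"wv":26,"zov":80}}
After op 18 (add /pi 84): {"nq":62,"p":53,"pi":84,"qxx":37,"v":{"awv":0,"cjj":3,"le":20,"lu":16,"xw":75},"y":{"d":5,"epf":90,"k":93,"n":5,"wda":97,"wv":26,"zov":80}}
After op 19 (replace /y/d 61): {"nq":62,"p":53,"pi":84,"qxx":37,"v":{"awv":0,"cjj":3,"le":20,"lu":16,"xw":75},"y":{"d":61,"epf":90,"k":93,"n":5,"wda":97,"wv":26,"zov":80}}
After op 20 (replace /v/xw 99): {"nq":62,"p":53,"pi":84,"qxx":37,"v":{"awv":0,"cjj":3,"le":20,"lu":16,"xw":99},"y":{"d":61,"epf":90,"k":93,"n":5,"wda":97,"wv":26,"zov":80}}
After op 21 (remove /v/awv): {"nq":62,"p":53,"pi":84,"qxx":37,"v":{"cjj":3,"le":20,"lu":16,"xw":99},"y":{"d":61,"epf":90,"k":93,"n":5,"wda":97,"wv":26,"zov":80}}
After op 22 (add /v/c 67): {"nq":62,"p":53,"pi":84,"qxx":37,"v":{"c":67,"cjj":3,"le":20,"lu":16,"xw":99},"y":{"d":61,"epf":90,"k":93,"n":5,"wda":97,"wv":26,"zov":80}}
After op 23 (replace /qxx 14): {"nq":62,"p":53,"pi":84,"qxx":14,"v":{"c":67,"cjj":3,"le":20,"lu":16,"xw":99},"y":{"d":61,"epf":90,"k":93,"n":5,"wda":97,"wv":26,"zov":80}}
After op 24 (replace /y/wda 0): {"nq":62,"p":53,"pi":84,"qxx":14,"v":{"c":67,"cjj":3,"le":20,"lu":16,"xw":99},"y":{"d":61,"epf":90,"k":93,"n":5,"wda":0,"wv":26,"zov":80}}
After op 25 (add /iml 41): {"iml":41,"nq":62,"p":53,"pi":84,"qxx":14,"v":{"c":67,"cjj":3,"le":20,"lu":16,"xw":99},"y":{"d":61,"epf":90,"k":93,"n":5,"wda":0,"wv":26,"zov":80}}
Size at the root: 7

Answer: 7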